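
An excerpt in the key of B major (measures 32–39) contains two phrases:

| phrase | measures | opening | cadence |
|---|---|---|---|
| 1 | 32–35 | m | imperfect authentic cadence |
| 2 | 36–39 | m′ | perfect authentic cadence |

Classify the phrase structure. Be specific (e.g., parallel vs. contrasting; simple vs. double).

Phrase 1 ends with an imperfect authentic cadence (weaker) and phrase 2 with a perfect authentic cadence (stronger): antecedent + consequent = a period.
The two phrases open with the same material (m / m′), so the period is parallel.

parallel period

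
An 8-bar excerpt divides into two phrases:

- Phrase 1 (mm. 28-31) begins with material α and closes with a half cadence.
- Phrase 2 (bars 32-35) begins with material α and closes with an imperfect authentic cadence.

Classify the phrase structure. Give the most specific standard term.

Phrase 1 ends with a half cadence (weaker) and phrase 2 with an imperfect authentic cadence (stronger): antecedent + consequent = a period.
The two phrases open with the same material (α / α), so the period is parallel.

parallel period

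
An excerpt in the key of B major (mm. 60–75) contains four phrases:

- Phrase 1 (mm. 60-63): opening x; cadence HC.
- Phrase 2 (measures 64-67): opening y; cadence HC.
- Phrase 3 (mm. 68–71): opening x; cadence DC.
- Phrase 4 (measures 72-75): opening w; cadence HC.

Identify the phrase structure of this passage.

phrase group

Phrase 4 ends with a half cadence, no stronger than phrase 2's half cadence, so the four phrases do not form a double period; nor do phrases 3–4 duplicate 1–2, so it is not a repeated period. With no phrase reaching a conclusive cadence, the passage is a phrase group.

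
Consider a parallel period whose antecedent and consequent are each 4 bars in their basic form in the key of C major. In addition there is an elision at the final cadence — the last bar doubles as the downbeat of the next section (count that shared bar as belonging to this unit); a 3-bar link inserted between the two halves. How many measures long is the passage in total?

Basic parallel period: 4 + 4 = 8 bars.
8 (basic form) + 3 (link) = 11.
The elision shares a bar with the next section but does not change this unit's count.

11 measures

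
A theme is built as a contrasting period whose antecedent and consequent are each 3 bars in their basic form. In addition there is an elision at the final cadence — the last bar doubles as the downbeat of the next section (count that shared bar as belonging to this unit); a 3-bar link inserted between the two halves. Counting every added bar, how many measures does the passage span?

Basic contrasting period: 3 + 3 = 6 bars.
6 (basic form) + 3 (link) = 9.
The elision shares a bar with the next section but does not change this unit's count.

9 measures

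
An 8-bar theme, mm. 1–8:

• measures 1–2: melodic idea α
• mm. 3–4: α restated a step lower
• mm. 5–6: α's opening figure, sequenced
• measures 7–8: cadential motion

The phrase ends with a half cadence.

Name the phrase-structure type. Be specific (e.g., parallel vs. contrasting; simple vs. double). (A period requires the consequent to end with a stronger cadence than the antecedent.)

Basic idea (bars 1-2) + its repetition (mm. 3–4) form the presentation; fragmentation and cadence (mm. 5-8) form the continuation — the 8-bar whole is a sentence.

sentence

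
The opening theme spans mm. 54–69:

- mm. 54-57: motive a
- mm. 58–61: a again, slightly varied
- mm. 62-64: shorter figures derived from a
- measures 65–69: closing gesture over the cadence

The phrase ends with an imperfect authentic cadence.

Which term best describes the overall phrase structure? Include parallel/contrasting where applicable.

sentence

Basic idea (measures 54–57) + its repetition (bars 58–61) form the presentation; fragmentation and cadence (mm. 62–69) form the continuation — the 16-bar whole is a sentence.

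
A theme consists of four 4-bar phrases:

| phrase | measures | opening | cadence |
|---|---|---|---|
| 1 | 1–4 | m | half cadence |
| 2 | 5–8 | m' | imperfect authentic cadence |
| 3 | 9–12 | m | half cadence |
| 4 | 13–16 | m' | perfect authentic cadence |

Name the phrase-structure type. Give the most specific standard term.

Four phrases in two halves: the first half (mm. 1–8) ends with an imperfect authentic cadence, the second (bars 9–16) with a perfect authentic cadence — a large antecedent–consequent pair, i.e. a double period.
Phrase 3 begins with the same material as phrase 1, making it parallel.

parallel double period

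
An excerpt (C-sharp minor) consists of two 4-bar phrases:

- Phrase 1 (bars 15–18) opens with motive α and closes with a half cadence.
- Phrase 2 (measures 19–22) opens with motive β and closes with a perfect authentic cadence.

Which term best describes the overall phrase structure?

contrasting period

Phrase 1 ends with a half cadence (weaker) and phrase 2 with a perfect authentic cadence (stronger): antecedent + consequent = a period.
The two phrases open with different material (α / β), so the period is contrasting.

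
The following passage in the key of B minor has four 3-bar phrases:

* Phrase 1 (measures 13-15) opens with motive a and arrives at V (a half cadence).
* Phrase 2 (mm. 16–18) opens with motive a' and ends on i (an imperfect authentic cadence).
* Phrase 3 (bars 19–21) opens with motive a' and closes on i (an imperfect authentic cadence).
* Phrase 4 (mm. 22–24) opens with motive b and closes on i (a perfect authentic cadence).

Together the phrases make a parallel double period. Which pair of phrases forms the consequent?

phrases 3 and 4

In a double period the first pair of phrases (ending imperfect authentic cadence) is the large antecedent and the second pair (ending perfect authentic cadence) is the large consequent; the consequent is phrases 3 and 4.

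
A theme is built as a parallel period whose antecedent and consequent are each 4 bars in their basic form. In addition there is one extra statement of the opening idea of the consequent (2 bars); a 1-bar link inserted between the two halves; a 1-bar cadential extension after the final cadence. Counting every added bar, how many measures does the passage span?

Basic parallel period: 4 + 4 = 8 bars.
8 (basic form) + 2 (extra statement) + 1 (link) + 1 (cadential extension) = 12.

12 measures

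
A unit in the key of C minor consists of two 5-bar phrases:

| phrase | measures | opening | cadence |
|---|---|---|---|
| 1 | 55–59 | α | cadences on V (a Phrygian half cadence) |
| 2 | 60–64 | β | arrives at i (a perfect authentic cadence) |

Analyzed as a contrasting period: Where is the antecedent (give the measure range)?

measures 55–59

The antecedent is the phrase ending with the weaker cadence (Phrygian half cadence, phrase 1) and the consequent the one ending more conclusively (perfect authentic cadence, phrase 2); the antecedent is measures 55-59.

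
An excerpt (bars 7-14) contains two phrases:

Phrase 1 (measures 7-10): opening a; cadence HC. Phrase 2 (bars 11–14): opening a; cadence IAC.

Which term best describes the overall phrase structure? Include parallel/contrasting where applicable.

parallel period

Phrase 1 ends with a half cadence (weaker) and phrase 2 with an imperfect authentic cadence (stronger): antecedent + consequent = a period.
The two phrases open with the same material (a / a), so the period is parallel.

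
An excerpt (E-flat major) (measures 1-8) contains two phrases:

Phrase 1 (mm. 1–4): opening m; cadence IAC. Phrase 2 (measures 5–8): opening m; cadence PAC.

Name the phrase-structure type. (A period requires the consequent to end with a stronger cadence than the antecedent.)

parallel period

Phrase 1 ends with an imperfect authentic cadence (weaker) and phrase 2 with a perfect authentic cadence (stronger): antecedent + consequent = a period.
The two phrases open with the same material (m / m), so the period is parallel.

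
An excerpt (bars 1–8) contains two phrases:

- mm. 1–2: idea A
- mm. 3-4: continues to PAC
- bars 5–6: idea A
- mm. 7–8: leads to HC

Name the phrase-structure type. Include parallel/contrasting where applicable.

phrase group

The second phrase closes with a half cadence, which is not stronger than the first phrase's perfect authentic cadence; without a weak→strong cadential pair there is no antecedent–consequent relationship, so this is a phrase group rather than a period.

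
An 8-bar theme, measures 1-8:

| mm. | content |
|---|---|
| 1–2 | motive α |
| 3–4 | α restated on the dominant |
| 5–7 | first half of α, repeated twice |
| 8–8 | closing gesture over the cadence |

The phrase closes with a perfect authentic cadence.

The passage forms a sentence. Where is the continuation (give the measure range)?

measures 5–8

After the presentation (measures 1–4), the continuation covers the fragmentation through the cadence: measures 5–8.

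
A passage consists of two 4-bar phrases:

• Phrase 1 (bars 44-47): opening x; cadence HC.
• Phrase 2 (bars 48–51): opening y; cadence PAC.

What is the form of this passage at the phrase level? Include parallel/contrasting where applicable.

Phrase 1 ends with a half cadence (weaker) and phrase 2 with a perfect authentic cadence (stronger): antecedent + consequent = a period.
The two phrases open with different material (x / y), so the period is contrasting.

contrasting period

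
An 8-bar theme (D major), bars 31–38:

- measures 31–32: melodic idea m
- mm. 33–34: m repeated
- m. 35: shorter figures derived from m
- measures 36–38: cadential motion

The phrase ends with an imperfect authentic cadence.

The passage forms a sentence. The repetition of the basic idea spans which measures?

The presentation of a sentence is the basic idea (mm. 31–32) plus its repetition (mm. 33–34); the repetition of the basic idea is therefore bars 33–34.

measures 33–34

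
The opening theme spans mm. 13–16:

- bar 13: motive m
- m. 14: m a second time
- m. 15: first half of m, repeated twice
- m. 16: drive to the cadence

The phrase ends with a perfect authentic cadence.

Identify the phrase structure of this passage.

sentence

Basic idea (measure 13) + its repetition (bar 14) form the presentation; fragmentation and cadence (mm. 15–16) form the continuation — the 4-bar whole is a sentence.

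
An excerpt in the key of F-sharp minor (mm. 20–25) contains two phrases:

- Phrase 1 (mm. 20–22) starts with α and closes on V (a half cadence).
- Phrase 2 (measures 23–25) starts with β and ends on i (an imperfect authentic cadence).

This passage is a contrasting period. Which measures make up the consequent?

The antecedent is the phrase ending with the weaker cadence (half cadence, phrase 1) and the consequent the one ending more conclusively (imperfect authentic cadence, phrase 2); the consequent is mm. 23-25.

measures 23–25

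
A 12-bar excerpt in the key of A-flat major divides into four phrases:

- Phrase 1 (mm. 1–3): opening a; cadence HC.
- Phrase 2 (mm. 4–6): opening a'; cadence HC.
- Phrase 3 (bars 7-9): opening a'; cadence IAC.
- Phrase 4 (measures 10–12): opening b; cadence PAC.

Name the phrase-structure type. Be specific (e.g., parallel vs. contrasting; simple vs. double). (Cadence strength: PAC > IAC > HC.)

parallel double period

Four phrases in two halves: the first half (bars 1–6) ends with a half cadence, the second (mm. 7–12) with a perfect authentic cadence — a large antecedent–consequent pair, i.e. a double period.
Phrase 3 begins with the same material as phrase 1, making it parallel.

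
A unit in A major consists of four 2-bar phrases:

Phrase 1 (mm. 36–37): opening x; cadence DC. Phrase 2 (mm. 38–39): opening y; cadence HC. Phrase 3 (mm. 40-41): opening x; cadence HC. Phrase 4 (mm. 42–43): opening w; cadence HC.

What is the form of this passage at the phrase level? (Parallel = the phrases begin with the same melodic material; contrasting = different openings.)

phrase group

Phrase 4 ends with a half cadence, no stronger than phrase 2's half cadence, so the four phrases do not form a double period; nor do phrases 3–4 duplicate 1–2, so it is not a repeated period. With no phrase reaching a conclusive cadence, the passage is a phrase group.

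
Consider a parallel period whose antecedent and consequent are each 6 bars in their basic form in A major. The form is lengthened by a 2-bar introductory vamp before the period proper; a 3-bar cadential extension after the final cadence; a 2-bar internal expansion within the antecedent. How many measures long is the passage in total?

19 measures

Basic parallel period: 6 + 6 = 12 bars.
12 (basic form) + 2 (introduction) + 3 (cadential extension) + 2 (internal expansion) = 19.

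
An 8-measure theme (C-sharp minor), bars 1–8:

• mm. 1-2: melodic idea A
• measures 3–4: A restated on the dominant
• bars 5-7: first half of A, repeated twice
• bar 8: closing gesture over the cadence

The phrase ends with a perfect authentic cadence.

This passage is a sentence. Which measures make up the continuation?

After the presentation (mm. 1-4), the continuation covers the fragmentation through the cadence: mm. 5–8.

measures 5–8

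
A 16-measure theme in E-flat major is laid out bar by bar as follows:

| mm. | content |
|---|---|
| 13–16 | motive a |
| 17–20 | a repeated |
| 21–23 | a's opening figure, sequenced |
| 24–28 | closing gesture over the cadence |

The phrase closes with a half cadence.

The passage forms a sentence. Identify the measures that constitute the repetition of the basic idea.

measures 17–20

The presentation of a sentence is the basic idea (bars 13–16) plus its repetition (mm. 17-20); the repetition of the basic idea is therefore mm. 17–20.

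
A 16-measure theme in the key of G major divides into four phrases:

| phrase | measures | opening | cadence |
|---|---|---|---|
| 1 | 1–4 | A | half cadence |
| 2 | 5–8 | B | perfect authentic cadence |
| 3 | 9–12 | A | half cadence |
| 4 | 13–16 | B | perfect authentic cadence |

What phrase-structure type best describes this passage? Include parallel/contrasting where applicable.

The cadence pattern HC–PAC–HC–PAC is weak–strong twice, and phrases 3–4 restate phrases 1–2: a period heard twice, not a double period (which would end weakly at phrase 2).

repeated period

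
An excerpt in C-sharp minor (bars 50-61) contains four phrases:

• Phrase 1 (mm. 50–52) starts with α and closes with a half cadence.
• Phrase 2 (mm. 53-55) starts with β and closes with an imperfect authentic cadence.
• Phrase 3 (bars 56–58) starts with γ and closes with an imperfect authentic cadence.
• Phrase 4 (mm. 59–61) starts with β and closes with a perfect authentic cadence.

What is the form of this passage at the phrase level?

Four phrases in two halves: the first half (mm. 50–55) ends with an imperfect authentic cadence, the second (measures 56–61) with a perfect authentic cadence — a large antecedent–consequent pair, i.e. a double period.
Phrase 3 begins with different material from phrase 1, making it contrasting.

contrasting double period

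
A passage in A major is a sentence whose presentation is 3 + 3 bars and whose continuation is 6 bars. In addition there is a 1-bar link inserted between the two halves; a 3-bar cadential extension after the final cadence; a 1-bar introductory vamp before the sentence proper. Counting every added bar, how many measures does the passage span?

Basic sentence: 3 + 3 + 6 = 12 bars.
12 (basic form) + 1 (link) + 3 (cadential extension) + 1 (introduction) = 17.

17 measures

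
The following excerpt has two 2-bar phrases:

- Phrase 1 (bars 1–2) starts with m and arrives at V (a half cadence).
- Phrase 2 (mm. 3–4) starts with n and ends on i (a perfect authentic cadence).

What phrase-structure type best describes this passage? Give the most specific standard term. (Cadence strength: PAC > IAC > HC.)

contrasting period

Phrase 1 ends with a half cadence (weaker) and phrase 2 with a perfect authentic cadence (stronger): antecedent + consequent = a period.
The two phrases open with different material (m / n), so the period is contrasting.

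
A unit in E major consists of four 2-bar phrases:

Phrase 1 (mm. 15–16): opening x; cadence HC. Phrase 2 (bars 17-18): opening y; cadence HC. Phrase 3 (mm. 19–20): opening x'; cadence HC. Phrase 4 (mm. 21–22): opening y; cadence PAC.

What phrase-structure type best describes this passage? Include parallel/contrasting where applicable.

parallel double period

Four phrases in two halves: the first half (mm. 15–18) ends with a half cadence, the second (bars 19-22) with a perfect authentic cadence — a large antecedent–consequent pair, i.e. a double period.
Phrase 3 begins with the same material as phrase 1, making it parallel.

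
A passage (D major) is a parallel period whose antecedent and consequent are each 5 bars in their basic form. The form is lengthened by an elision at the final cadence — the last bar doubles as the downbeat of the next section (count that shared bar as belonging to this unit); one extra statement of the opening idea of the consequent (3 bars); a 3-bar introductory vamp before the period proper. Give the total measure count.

Basic parallel period: 5 + 5 = 10 bars.
10 (basic form) + 3 (extra statement) + 3 (introduction) = 16.
The elision shares a bar with the next section but does not change this unit's count.

16 measures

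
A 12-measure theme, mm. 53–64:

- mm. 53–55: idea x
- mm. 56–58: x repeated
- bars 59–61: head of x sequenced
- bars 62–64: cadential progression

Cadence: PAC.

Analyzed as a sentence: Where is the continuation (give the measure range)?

After the presentation (measures 53-58), the continuation covers the fragmentation through the cadence: mm. 59-64.

measures 59–64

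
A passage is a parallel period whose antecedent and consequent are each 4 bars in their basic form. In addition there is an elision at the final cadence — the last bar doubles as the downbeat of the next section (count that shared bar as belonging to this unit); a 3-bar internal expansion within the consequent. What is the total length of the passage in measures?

11 measures

Basic parallel period: 4 + 4 = 8 bars.
8 (basic form) + 3 (internal expansion) = 11.
The elision shares a bar with the next section but does not change this unit's count.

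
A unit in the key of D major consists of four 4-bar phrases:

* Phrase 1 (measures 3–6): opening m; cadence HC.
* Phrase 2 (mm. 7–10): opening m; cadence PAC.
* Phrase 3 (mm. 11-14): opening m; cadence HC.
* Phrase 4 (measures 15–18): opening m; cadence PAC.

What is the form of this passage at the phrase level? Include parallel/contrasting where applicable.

The cadence pattern HC–PAC–HC–PAC is weak–strong twice, and phrases 3–4 restate phrases 1–2: a period heard twice, not a double period (which would end weakly at phrase 2).

repeated period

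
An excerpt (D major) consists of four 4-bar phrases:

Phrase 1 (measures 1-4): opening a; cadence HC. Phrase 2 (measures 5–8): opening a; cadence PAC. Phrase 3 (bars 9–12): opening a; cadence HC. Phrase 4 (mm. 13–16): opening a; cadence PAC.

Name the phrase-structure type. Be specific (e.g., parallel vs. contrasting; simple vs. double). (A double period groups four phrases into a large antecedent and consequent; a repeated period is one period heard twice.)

repeated period

The cadence pattern HC–PAC–HC–PAC is weak–strong twice, and phrases 3–4 restate phrases 1–2: a period heard twice, not a double period (which would end weakly at phrase 2).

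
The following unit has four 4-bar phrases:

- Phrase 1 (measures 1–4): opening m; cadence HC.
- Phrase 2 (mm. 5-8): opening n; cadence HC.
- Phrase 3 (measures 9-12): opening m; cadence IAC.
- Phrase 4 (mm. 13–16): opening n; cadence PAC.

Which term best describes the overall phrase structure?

Four phrases in two halves: the first half (mm. 1–8) ends with a half cadence, the second (mm. 9-16) with a perfect authentic cadence — a large antecedent–consequent pair, i.e. a double period.
Phrase 3 begins with the same material as phrase 1, making it parallel.

parallel double period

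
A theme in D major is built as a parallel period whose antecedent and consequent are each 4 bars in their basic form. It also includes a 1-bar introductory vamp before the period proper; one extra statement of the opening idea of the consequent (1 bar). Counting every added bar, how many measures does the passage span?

Basic parallel period: 4 + 4 = 8 bars.
8 (basic form) + 1 (introduction) + 1 (extra statement) = 10.

10 measures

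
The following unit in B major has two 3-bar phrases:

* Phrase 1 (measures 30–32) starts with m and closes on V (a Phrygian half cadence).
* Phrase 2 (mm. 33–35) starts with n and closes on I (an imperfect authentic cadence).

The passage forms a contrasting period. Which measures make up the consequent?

The antecedent is the phrase ending with the weaker cadence (Phrygian half cadence, phrase 1) and the consequent the one ending more conclusively (imperfect authentic cadence, phrase 2); the consequent is measures 33–35.

measures 33–35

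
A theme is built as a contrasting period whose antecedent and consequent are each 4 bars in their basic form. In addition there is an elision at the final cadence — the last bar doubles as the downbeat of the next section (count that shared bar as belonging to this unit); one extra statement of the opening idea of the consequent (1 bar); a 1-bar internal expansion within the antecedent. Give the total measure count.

Basic contrasting period: 4 + 4 = 8 bars.
8 (basic form) + 1 (extra statement) + 1 (internal expansion) = 10.
The elision shares a bar with the next section but does not change this unit's count.

10 measures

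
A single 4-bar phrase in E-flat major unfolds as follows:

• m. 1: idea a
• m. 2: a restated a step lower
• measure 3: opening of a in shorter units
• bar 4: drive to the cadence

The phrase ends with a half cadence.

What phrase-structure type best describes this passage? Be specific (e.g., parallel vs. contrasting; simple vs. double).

sentence

Basic idea (bar 1) + its repetition (measure 2) form the presentation; fragmentation and cadence (mm. 3-4) form the continuation — the 4-bar whole is a sentence.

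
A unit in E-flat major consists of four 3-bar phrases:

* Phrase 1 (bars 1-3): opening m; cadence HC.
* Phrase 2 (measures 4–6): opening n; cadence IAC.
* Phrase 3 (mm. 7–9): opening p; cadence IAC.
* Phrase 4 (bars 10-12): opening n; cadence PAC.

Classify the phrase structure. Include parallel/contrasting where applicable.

Four phrases in two halves: the first half (measures 1-6) ends with an imperfect authentic cadence, the second (bars 7-12) with a perfect authentic cadence — a large antecedent–consequent pair, i.e. a double period.
Phrase 3 begins with different material from phrase 1, making it contrasting.

contrasting double period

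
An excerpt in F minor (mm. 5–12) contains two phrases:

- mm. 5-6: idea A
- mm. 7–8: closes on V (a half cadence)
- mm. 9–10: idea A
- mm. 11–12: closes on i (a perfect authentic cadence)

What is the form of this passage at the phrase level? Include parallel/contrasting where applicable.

Phrase 1 ends with a half cadence (weaker) and phrase 2 with a perfect authentic cadence (stronger): antecedent + consequent = a period.
The two phrases open with the same material (A / A), so the period is parallel.

parallel period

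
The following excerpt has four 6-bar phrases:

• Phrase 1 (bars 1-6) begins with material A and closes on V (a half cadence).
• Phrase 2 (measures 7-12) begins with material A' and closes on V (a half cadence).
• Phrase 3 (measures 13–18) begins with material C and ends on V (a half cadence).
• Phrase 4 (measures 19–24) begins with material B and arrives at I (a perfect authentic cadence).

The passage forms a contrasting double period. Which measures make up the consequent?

measures 13–24

In a double period the first pair of phrases (ending half cadence) is the large antecedent and the second pair (ending perfect authentic cadence) is the large consequent; the consequent is measures 13–24.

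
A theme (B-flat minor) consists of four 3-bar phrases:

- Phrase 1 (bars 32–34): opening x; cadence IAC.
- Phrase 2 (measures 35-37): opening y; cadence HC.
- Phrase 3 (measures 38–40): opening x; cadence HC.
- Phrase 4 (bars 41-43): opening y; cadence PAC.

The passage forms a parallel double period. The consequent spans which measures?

In a double period the four phrases pair into a large antecedent (phrases 1–2, ending half cadence) and a large consequent (phrases 3–4, ending perfect authentic cadence). The consequent spans mm. 38–43.

measures 38–43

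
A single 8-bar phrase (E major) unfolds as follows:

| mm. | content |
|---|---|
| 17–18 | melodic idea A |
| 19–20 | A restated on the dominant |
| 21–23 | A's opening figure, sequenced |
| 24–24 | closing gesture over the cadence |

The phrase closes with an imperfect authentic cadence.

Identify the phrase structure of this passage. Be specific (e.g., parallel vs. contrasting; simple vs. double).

sentence

Basic idea (measures 17–18) + its repetition (measures 19-20) form the presentation; fragmentation and cadence (bars 21–24) form the continuation — the 8-bar whole is a sentence.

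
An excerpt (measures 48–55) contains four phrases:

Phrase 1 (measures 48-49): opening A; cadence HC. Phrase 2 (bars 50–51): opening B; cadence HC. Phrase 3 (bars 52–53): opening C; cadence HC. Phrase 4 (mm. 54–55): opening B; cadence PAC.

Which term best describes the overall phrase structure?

contrasting double period

Four phrases in two halves: the first half (mm. 48-51) ends with a half cadence, the second (bars 52-55) with a perfect authentic cadence — a large antecedent–consequent pair, i.e. a double period.
Phrase 3 begins with different material from phrase 1, making it contrasting.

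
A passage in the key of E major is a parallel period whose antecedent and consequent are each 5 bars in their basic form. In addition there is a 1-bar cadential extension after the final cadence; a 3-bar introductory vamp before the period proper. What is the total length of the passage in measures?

14 measures

Basic parallel period: 5 + 5 = 10 bars.
10 (basic form) + 1 (cadential extension) + 3 (introduction) = 14.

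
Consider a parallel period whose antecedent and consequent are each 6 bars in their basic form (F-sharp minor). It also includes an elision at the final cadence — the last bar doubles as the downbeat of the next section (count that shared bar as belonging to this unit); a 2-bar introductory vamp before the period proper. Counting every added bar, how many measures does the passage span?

14 measures

Basic parallel period: 6 + 6 = 12 bars.
12 (basic form) + 2 (introduction) = 14.
The elision shares a bar with the next section but does not change this unit's count.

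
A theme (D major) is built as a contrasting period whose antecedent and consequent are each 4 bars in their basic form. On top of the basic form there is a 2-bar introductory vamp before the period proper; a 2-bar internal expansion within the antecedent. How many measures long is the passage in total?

Basic contrasting period: 4 + 4 = 8 bars.
8 (basic form) + 2 (introduction) + 2 (internal expansion) = 12.

12 measures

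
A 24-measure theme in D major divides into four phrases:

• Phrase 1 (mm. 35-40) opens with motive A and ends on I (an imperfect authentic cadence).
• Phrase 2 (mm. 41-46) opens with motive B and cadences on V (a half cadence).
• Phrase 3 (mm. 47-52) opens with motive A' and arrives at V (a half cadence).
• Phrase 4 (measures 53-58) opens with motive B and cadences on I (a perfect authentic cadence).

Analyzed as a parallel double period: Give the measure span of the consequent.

In a double period the four phrases pair into a large antecedent (phrases 1–2, ending half cadence) and a large consequent (phrases 3–4, ending perfect authentic cadence). The consequent spans mm. 47–58.

measures 47–58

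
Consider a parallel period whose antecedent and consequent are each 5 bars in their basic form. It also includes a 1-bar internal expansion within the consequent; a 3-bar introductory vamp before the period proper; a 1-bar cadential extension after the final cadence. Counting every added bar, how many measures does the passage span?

15 measures

Basic parallel period: 5 + 5 = 10 bars.
10 (basic form) + 1 (internal expansion) + 3 (introduction) + 1 (cadential extension) = 15.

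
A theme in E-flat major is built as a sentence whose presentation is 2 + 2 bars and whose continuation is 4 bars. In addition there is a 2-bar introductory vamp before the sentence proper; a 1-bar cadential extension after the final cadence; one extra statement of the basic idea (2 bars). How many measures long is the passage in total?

Basic sentence: 2 + 2 + 4 = 8 bars.
8 (basic form) + 2 (introduction) + 1 (cadential extension) + 2 (extra statement) = 13.

13 measures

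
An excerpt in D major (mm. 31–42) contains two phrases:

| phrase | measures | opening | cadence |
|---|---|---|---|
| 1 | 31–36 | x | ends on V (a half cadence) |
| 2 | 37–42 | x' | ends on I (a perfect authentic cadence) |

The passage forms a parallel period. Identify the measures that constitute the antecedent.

The antecedent is the phrase ending with the weaker cadence (half cadence, phrase 1) and the consequent the one ending more conclusively (perfect authentic cadence, phrase 2); the antecedent is mm. 31–36.

measures 31–36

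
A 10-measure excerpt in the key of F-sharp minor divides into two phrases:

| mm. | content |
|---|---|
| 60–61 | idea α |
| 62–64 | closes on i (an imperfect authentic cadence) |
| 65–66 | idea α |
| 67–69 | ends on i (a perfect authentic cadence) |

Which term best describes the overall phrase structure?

parallel period

Phrase 1 ends with an imperfect authentic cadence (weaker) and phrase 2 with a perfect authentic cadence (stronger): antecedent + consequent = a period.
The two phrases open with the same material (α / α), so the period is parallel.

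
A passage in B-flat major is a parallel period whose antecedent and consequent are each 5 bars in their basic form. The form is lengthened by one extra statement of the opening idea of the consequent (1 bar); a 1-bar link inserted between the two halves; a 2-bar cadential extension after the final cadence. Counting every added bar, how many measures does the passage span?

Basic parallel period: 5 + 5 = 10 bars.
10 (basic form) + 1 (extra statement) + 1 (link) + 2 (cadential extension) = 14.

14 measures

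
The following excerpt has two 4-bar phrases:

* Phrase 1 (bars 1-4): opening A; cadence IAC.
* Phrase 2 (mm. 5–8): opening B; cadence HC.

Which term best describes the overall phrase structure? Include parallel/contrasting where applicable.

phrase group

The second phrase closes with a half cadence, which is not stronger than the first phrase's imperfect authentic cadence; without a weak→strong cadential pair there is no antecedent–consequent relationship, so this is a phrase group rather than a period.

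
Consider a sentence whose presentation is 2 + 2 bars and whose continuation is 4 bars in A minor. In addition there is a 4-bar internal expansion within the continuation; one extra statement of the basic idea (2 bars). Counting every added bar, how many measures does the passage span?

14 measures

Basic sentence: 2 + 2 + 4 = 8 bars.
8 (basic form) + 4 (internal expansion) + 2 (extra statement) = 14.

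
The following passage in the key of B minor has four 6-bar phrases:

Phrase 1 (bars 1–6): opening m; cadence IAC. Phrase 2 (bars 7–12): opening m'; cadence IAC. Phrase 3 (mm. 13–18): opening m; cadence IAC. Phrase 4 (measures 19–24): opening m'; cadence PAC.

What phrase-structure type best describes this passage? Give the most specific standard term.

Four phrases in two halves: the first half (mm. 1-12) ends with an imperfect authentic cadence, the second (mm. 13–24) with a perfect authentic cadence — a large antecedent–consequent pair, i.e. a double period.
Phrase 3 begins with the same material as phrase 1, making it parallel.

parallel double period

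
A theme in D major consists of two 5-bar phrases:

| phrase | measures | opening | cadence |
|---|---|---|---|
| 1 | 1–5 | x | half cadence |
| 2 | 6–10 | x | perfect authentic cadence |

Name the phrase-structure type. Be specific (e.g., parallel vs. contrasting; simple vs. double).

Phrase 1 ends with a half cadence (weaker) and phrase 2 with a perfect authentic cadence (stronger): antecedent + consequent = a period.
The two phrases open with the same material (x / x), so the period is parallel.

parallel period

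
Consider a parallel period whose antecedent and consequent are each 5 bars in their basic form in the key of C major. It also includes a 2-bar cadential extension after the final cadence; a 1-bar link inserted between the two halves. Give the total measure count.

13 measures

Basic parallel period: 5 + 5 = 10 bars.
10 (basic form) + 2 (cadential extension) + 1 (link) = 13.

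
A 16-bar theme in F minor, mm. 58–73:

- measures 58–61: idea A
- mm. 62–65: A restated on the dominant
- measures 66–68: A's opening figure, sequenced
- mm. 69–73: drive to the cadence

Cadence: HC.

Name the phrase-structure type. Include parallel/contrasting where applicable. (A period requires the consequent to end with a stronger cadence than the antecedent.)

sentence

Basic idea (bars 58–61) + its repetition (mm. 62-65) form the presentation; fragmentation and cadence (bars 66–73) form the continuation — the 16-bar whole is a sentence.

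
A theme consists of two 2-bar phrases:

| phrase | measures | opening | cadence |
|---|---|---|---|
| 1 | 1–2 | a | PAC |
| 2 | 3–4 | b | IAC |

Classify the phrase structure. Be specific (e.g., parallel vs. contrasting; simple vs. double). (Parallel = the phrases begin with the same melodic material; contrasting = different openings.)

The second phrase closes with an imperfect authentic cadence, which is not stronger than the first phrase's perfect authentic cadence; without a weak→strong cadential pair there is no antecedent–consequent relationship, so this is a phrase group rather than a period.

phrase group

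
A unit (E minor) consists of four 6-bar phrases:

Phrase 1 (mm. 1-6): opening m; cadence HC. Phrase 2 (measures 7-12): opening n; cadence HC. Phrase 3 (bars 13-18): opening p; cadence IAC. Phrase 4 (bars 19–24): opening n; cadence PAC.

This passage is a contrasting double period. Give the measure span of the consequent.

measures 13–24

In a double period the four phrases pair into a large antecedent (phrases 1–2, ending half cadence) and a large consequent (phrases 3–4, ending perfect authentic cadence). The consequent spans mm. 13–24.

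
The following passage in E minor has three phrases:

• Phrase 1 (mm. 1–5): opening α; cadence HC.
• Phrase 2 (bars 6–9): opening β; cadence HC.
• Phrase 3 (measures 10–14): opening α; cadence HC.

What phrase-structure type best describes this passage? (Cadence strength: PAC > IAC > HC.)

The final phrase closes with a half cadence, which is not stronger than the preceding half cadence; the 3 phrases lack an overall antecedent–consequent design and so form a phrase group.

phrase group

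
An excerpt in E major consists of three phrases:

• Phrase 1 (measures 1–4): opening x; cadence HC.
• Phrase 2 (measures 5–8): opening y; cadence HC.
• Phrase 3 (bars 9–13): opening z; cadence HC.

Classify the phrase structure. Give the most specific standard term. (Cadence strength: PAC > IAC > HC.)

The final phrase closes with a half cadence, which is not stronger than the preceding half cadence; the 3 phrases lack an overall antecedent–consequent design and so form a phrase group.

phrase group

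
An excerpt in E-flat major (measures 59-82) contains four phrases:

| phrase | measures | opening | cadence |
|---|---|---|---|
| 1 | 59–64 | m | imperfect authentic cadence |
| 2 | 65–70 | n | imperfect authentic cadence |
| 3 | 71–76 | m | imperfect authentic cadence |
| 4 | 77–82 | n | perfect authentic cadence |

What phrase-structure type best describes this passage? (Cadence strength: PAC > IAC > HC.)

Four phrases in two halves: the first half (mm. 59-70) ends with an imperfect authentic cadence, the second (mm. 71–82) with a perfect authentic cadence — a large antecedent–consequent pair, i.e. a double period.
Phrase 3 begins with the same material as phrase 1, making it parallel.

parallel double period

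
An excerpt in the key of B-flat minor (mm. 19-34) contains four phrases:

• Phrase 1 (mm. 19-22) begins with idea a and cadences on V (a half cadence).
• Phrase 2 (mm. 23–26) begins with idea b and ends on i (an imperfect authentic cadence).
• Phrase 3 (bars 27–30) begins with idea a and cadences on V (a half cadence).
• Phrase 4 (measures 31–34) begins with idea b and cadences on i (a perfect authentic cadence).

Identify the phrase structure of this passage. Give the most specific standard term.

parallel double period

Four phrases in two halves: the first half (mm. 19–26) ends with an imperfect authentic cadence, the second (mm. 27–34) with a perfect authentic cadence — a large antecedent–consequent pair, i.e. a double period.
Phrase 3 begins with the same material as phrase 1, making it parallel.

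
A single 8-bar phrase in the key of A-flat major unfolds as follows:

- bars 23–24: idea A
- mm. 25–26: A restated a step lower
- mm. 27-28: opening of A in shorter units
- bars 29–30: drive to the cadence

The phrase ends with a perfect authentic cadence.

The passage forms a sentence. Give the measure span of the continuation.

After the presentation (bars 23–26), the continuation covers the fragmentation through the cadence: mm. 27–30.

measures 27–30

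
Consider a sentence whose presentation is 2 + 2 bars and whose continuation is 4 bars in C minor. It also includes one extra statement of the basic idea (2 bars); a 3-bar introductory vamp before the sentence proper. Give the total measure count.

Basic sentence: 2 + 2 + 4 = 8 bars.
8 (basic form) + 2 (extra statement) + 3 (introduction) = 13.

13 measures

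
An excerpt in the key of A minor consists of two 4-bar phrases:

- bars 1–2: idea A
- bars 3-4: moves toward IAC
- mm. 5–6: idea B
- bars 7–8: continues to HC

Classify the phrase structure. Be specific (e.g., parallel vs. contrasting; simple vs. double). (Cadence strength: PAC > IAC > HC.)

The second phrase closes with a half cadence, which is not stronger than the first phrase's imperfect authentic cadence; without a weak→strong cadential pair there is no antecedent–consequent relationship, so this is a phrase group rather than a period.

phrase group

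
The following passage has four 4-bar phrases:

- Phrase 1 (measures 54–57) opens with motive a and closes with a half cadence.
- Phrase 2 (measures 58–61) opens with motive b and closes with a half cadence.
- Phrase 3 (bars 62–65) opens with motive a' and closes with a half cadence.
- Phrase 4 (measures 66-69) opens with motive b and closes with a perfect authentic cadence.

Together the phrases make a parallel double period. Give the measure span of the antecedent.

measures 54–61

In a double period the first pair of phrases (ending half cadence) is the large antecedent and the second pair (ending perfect authentic cadence) is the large consequent; the antecedent is measures 54–61.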